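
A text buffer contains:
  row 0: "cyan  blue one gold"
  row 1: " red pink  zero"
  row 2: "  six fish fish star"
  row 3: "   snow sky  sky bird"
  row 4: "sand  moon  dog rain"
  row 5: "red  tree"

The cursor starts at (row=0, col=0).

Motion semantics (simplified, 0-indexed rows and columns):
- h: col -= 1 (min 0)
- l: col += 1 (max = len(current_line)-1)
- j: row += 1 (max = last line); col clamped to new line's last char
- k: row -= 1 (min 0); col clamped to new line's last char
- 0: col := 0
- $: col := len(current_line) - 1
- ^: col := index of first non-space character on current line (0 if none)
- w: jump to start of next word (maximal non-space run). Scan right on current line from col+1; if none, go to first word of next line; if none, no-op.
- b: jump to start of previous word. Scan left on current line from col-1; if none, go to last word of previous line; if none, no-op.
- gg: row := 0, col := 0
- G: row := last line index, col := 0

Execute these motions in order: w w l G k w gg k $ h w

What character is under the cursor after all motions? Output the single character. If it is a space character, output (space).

After 1 (w): row=0 col=6 char='b'
After 2 (w): row=0 col=11 char='o'
After 3 (l): row=0 col=12 char='n'
After 4 (G): row=5 col=0 char='r'
After 5 (k): row=4 col=0 char='s'
After 6 (w): row=4 col=6 char='m'
After 7 (gg): row=0 col=0 char='c'
After 8 (k): row=0 col=0 char='c'
After 9 ($): row=0 col=18 char='d'
After 10 (h): row=0 col=17 char='l'
After 11 (w): row=1 col=1 char='r'

Answer: r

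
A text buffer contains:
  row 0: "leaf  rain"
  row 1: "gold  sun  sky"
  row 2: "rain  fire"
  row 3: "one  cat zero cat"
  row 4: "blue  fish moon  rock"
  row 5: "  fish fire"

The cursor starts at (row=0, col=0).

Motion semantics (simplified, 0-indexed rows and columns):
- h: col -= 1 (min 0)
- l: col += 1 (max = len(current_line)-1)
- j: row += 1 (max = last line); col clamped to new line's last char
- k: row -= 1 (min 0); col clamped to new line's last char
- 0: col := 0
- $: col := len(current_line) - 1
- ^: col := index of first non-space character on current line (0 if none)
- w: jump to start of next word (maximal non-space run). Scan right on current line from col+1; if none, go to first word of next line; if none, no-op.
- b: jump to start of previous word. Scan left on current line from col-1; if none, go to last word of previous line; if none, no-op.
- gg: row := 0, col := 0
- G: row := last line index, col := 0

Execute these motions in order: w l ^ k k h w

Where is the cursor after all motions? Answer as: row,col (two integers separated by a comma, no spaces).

Answer: 0,6

Derivation:
After 1 (w): row=0 col=6 char='r'
After 2 (l): row=0 col=7 char='a'
After 3 (^): row=0 col=0 char='l'
After 4 (k): row=0 col=0 char='l'
After 5 (k): row=0 col=0 char='l'
After 6 (h): row=0 col=0 char='l'
After 7 (w): row=0 col=6 char='r'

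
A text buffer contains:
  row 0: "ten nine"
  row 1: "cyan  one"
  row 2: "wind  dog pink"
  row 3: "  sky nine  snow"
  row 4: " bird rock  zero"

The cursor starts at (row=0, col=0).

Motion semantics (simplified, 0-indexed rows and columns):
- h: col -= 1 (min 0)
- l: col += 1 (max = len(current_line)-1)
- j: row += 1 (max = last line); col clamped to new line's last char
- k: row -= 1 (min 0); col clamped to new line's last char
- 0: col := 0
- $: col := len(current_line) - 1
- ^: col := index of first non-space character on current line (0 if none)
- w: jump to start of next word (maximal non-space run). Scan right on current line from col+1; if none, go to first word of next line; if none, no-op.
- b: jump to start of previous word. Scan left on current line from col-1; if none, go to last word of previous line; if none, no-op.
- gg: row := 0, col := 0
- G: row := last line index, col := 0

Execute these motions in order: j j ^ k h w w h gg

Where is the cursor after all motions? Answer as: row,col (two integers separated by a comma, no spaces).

After 1 (j): row=1 col=0 char='c'
After 2 (j): row=2 col=0 char='w'
After 3 (^): row=2 col=0 char='w'
After 4 (k): row=1 col=0 char='c'
After 5 (h): row=1 col=0 char='c'
After 6 (w): row=1 col=6 char='o'
After 7 (w): row=2 col=0 char='w'
After 8 (h): row=2 col=0 char='w'
After 9 (gg): row=0 col=0 char='t'

Answer: 0,0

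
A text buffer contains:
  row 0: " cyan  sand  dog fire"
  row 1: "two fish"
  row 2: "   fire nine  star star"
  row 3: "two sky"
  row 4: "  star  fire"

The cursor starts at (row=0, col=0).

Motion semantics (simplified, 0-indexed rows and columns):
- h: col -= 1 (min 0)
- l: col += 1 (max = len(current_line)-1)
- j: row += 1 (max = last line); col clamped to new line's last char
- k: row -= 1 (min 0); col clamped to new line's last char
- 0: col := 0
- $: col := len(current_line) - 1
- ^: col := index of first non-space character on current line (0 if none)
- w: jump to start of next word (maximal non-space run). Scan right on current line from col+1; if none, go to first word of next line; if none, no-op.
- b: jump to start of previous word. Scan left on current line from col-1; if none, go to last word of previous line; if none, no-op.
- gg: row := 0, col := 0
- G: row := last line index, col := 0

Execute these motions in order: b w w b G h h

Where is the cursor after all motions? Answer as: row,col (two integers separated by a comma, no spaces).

After 1 (b): row=0 col=0 char='_'
After 2 (w): row=0 col=1 char='c'
After 3 (w): row=0 col=7 char='s'
After 4 (b): row=0 col=1 char='c'
After 5 (G): row=4 col=0 char='_'
After 6 (h): row=4 col=0 char='_'
After 7 (h): row=4 col=0 char='_'

Answer: 4,0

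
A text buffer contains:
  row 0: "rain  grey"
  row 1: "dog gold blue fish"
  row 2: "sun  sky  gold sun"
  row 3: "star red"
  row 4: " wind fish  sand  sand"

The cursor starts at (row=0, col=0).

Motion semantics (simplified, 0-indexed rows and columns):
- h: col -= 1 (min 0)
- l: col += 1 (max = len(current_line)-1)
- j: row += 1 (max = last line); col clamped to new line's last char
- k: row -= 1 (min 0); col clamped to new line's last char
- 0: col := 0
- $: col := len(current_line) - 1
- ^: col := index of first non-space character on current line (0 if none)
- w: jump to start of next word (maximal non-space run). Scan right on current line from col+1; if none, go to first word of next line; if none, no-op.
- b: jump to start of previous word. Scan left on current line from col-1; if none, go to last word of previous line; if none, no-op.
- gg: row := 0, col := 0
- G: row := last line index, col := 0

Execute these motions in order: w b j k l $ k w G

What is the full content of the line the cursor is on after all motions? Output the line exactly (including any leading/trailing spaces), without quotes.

After 1 (w): row=0 col=6 char='g'
After 2 (b): row=0 col=0 char='r'
After 3 (j): row=1 col=0 char='d'
After 4 (k): row=0 col=0 char='r'
After 5 (l): row=0 col=1 char='a'
After 6 ($): row=0 col=9 char='y'
After 7 (k): row=0 col=9 char='y'
After 8 (w): row=1 col=0 char='d'
After 9 (G): row=4 col=0 char='_'

Answer:  wind fish  sand  sand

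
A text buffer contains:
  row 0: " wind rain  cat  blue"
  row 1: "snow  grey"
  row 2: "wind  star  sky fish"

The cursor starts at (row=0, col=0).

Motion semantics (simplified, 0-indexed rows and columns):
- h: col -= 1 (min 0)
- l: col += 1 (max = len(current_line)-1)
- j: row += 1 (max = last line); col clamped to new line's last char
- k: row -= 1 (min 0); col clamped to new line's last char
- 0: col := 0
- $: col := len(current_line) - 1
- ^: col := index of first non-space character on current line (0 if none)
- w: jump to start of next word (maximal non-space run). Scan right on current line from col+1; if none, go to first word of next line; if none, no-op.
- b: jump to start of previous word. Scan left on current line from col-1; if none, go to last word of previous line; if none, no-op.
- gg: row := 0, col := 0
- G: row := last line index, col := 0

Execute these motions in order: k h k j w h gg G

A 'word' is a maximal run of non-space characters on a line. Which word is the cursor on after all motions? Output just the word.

After 1 (k): row=0 col=0 char='_'
After 2 (h): row=0 col=0 char='_'
After 3 (k): row=0 col=0 char='_'
After 4 (j): row=1 col=0 char='s'
After 5 (w): row=1 col=6 char='g'
After 6 (h): row=1 col=5 char='_'
After 7 (gg): row=0 col=0 char='_'
After 8 (G): row=2 col=0 char='w'

Answer: wind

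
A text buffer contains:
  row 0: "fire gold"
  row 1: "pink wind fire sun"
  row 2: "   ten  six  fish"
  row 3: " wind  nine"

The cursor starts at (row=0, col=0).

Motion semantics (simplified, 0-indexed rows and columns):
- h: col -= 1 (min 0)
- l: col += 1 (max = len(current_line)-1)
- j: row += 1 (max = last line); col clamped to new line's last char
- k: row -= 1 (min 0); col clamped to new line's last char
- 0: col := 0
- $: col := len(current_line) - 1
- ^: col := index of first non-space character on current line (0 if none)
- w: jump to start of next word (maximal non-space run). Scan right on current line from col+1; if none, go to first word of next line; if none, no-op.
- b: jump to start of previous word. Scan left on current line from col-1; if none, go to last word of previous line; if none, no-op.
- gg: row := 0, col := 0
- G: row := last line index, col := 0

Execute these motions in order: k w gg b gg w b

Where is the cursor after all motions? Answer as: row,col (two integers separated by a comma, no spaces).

After 1 (k): row=0 col=0 char='f'
After 2 (w): row=0 col=5 char='g'
After 3 (gg): row=0 col=0 char='f'
After 4 (b): row=0 col=0 char='f'
After 5 (gg): row=0 col=0 char='f'
After 6 (w): row=0 col=5 char='g'
After 7 (b): row=0 col=0 char='f'

Answer: 0,0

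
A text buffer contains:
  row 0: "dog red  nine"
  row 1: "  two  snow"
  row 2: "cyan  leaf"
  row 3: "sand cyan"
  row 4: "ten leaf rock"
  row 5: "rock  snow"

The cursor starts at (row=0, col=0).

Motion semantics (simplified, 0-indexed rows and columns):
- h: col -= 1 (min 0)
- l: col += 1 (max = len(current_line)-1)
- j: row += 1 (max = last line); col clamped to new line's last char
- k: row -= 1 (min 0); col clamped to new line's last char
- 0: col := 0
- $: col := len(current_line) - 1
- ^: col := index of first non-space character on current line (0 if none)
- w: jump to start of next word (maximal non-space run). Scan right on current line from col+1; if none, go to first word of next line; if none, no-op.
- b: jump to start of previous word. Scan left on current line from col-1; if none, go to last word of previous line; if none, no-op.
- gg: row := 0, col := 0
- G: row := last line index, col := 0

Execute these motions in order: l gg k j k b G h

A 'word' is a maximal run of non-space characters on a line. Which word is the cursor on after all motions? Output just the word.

After 1 (l): row=0 col=1 char='o'
After 2 (gg): row=0 col=0 char='d'
After 3 (k): row=0 col=0 char='d'
After 4 (j): row=1 col=0 char='_'
After 5 (k): row=0 col=0 char='d'
After 6 (b): row=0 col=0 char='d'
After 7 (G): row=5 col=0 char='r'
After 8 (h): row=5 col=0 char='r'

Answer: rock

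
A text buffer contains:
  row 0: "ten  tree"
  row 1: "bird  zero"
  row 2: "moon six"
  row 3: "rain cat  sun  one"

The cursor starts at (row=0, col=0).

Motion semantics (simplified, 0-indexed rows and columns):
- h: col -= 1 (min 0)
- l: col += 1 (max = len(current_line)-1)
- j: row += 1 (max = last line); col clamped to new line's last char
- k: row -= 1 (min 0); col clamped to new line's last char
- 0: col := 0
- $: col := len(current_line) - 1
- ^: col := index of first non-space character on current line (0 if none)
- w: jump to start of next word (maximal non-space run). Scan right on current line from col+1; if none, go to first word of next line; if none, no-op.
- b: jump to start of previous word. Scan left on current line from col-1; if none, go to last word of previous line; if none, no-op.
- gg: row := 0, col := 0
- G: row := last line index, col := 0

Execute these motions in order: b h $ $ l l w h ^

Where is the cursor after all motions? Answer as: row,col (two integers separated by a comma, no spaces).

After 1 (b): row=0 col=0 char='t'
After 2 (h): row=0 col=0 char='t'
After 3 ($): row=0 col=8 char='e'
After 4 ($): row=0 col=8 char='e'
After 5 (l): row=0 col=8 char='e'
After 6 (l): row=0 col=8 char='e'
After 7 (w): row=1 col=0 char='b'
After 8 (h): row=1 col=0 char='b'
After 9 (^): row=1 col=0 char='b'

Answer: 1,0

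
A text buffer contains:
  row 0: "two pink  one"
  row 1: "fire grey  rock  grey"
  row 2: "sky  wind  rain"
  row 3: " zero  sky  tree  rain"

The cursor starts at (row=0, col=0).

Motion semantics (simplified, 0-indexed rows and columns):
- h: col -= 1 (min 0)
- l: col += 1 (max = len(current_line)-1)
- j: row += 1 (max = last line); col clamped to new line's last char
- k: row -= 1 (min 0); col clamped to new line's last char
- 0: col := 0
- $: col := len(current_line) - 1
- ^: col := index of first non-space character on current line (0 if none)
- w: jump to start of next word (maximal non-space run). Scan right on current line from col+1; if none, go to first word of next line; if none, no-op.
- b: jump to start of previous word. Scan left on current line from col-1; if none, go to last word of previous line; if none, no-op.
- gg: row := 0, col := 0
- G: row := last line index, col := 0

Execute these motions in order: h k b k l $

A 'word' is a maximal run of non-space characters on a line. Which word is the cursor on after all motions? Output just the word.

After 1 (h): row=0 col=0 char='t'
After 2 (k): row=0 col=0 char='t'
After 3 (b): row=0 col=0 char='t'
After 4 (k): row=0 col=0 char='t'
After 5 (l): row=0 col=1 char='w'
After 6 ($): row=0 col=12 char='e'

Answer: one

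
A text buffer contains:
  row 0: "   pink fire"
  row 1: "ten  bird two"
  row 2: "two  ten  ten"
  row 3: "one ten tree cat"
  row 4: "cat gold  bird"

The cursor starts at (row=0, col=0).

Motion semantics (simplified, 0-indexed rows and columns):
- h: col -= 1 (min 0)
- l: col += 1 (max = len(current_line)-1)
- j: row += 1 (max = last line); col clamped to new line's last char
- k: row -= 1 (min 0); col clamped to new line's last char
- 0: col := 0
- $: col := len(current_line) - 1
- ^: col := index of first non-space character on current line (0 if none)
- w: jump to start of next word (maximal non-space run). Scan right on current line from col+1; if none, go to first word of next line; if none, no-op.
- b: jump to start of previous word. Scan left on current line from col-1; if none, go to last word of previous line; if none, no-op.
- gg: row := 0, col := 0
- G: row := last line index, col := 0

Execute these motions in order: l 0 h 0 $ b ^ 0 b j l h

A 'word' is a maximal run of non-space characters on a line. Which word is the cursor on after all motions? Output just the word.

After 1 (l): row=0 col=1 char='_'
After 2 (0): row=0 col=0 char='_'
After 3 (h): row=0 col=0 char='_'
After 4 (0): row=0 col=0 char='_'
After 5 ($): row=0 col=11 char='e'
After 6 (b): row=0 col=8 char='f'
After 7 (^): row=0 col=3 char='p'
After 8 (0): row=0 col=0 char='_'
After 9 (b): row=0 col=0 char='_'
After 10 (j): row=1 col=0 char='t'
After 11 (l): row=1 col=1 char='e'
After 12 (h): row=1 col=0 char='t'

Answer: ten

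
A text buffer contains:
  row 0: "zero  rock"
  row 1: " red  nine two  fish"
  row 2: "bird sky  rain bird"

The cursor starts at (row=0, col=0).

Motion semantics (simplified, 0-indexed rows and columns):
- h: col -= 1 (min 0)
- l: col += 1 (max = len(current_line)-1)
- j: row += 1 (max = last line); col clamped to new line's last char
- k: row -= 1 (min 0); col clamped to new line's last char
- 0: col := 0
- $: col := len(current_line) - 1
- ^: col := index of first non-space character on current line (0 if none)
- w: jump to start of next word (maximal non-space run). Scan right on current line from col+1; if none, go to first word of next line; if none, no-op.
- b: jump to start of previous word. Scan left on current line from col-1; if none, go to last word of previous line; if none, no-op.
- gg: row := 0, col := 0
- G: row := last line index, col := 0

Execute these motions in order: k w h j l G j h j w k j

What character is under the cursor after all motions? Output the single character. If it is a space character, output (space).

Answer: s

Derivation:
After 1 (k): row=0 col=0 char='z'
After 2 (w): row=0 col=6 char='r'
After 3 (h): row=0 col=5 char='_'
After 4 (j): row=1 col=5 char='_'
After 5 (l): row=1 col=6 char='n'
After 6 (G): row=2 col=0 char='b'
After 7 (j): row=2 col=0 char='b'
After 8 (h): row=2 col=0 char='b'
After 9 (j): row=2 col=0 char='b'
After 10 (w): row=2 col=5 char='s'
After 11 (k): row=1 col=5 char='_'
After 12 (j): row=2 col=5 char='s'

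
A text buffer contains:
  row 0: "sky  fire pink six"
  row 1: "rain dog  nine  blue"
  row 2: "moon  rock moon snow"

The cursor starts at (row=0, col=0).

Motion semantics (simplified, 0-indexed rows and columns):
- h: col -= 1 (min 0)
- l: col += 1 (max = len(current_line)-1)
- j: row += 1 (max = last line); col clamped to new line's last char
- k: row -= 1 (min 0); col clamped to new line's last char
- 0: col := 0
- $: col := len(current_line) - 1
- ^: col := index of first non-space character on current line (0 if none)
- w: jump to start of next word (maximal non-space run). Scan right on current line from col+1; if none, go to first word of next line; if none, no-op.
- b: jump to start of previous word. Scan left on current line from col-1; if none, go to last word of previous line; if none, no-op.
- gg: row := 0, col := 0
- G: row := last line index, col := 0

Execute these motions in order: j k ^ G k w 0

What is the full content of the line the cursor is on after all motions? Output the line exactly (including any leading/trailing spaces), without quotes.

After 1 (j): row=1 col=0 char='r'
After 2 (k): row=0 col=0 char='s'
After 3 (^): row=0 col=0 char='s'
After 4 (G): row=2 col=0 char='m'
After 5 (k): row=1 col=0 char='r'
After 6 (w): row=1 col=5 char='d'
After 7 (0): row=1 col=0 char='r'

Answer: rain dog  nine  blue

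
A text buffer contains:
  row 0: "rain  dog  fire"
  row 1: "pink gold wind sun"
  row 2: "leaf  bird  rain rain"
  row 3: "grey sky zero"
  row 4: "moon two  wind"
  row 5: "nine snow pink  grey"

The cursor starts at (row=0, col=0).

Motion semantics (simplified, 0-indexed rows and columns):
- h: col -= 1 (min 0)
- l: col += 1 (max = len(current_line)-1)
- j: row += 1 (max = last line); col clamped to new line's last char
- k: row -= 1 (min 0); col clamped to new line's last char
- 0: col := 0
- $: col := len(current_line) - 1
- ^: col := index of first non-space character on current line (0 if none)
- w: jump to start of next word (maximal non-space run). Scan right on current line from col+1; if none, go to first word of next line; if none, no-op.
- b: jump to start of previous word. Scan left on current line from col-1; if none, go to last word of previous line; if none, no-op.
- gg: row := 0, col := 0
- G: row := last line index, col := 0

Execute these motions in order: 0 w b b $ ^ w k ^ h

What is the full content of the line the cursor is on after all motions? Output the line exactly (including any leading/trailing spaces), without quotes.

After 1 (0): row=0 col=0 char='r'
After 2 (w): row=0 col=6 char='d'
After 3 (b): row=0 col=0 char='r'
After 4 (b): row=0 col=0 char='r'
After 5 ($): row=0 col=14 char='e'
After 6 (^): row=0 col=0 char='r'
After 7 (w): row=0 col=6 char='d'
After 8 (k): row=0 col=6 char='d'
After 9 (^): row=0 col=0 char='r'
After 10 (h): row=0 col=0 char='r'

Answer: rain  dog  fire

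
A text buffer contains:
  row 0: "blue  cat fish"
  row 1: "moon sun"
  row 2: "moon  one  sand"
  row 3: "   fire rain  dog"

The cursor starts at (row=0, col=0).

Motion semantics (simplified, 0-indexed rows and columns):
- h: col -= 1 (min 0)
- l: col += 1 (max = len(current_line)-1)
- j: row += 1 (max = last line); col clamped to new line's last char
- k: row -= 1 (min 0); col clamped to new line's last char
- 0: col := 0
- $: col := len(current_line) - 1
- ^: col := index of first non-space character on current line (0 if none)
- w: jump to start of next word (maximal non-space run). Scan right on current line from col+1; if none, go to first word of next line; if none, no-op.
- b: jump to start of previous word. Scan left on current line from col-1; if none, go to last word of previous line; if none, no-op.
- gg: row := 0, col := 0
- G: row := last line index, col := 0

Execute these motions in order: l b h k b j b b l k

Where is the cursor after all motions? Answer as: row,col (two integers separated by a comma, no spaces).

After 1 (l): row=0 col=1 char='l'
After 2 (b): row=0 col=0 char='b'
After 3 (h): row=0 col=0 char='b'
After 4 (k): row=0 col=0 char='b'
After 5 (b): row=0 col=0 char='b'
After 6 (j): row=1 col=0 char='m'
After 7 (b): row=0 col=10 char='f'
After 8 (b): row=0 col=6 char='c'
After 9 (l): row=0 col=7 char='a'
After 10 (k): row=0 col=7 char='a'

Answer: 0,7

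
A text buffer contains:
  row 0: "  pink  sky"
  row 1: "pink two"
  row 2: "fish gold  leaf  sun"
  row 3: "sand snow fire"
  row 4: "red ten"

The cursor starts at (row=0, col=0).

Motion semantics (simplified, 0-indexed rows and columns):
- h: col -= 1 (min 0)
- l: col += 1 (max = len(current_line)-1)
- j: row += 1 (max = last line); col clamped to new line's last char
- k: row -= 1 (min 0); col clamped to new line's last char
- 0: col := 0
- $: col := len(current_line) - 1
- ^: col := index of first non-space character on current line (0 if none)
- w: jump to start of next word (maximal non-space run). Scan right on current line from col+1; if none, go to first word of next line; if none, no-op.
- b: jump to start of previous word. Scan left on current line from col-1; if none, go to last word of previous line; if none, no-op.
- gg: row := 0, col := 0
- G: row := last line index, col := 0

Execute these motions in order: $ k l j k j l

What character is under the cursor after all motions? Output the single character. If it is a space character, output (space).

After 1 ($): row=0 col=10 char='y'
After 2 (k): row=0 col=10 char='y'
After 3 (l): row=0 col=10 char='y'
After 4 (j): row=1 col=7 char='o'
After 5 (k): row=0 col=7 char='_'
After 6 (j): row=1 col=7 char='o'
After 7 (l): row=1 col=7 char='o'

Answer: o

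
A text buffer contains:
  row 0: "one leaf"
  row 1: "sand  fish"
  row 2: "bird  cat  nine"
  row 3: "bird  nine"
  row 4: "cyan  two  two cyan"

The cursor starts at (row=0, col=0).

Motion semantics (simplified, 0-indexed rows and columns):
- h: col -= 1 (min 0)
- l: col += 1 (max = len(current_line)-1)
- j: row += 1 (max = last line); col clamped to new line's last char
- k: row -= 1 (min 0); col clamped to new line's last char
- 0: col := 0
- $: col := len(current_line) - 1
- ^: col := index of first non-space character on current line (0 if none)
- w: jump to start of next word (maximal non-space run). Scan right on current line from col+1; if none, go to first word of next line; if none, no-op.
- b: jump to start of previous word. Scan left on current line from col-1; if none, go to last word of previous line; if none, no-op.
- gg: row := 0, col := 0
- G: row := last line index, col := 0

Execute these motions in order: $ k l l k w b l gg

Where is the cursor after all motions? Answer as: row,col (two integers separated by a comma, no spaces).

Answer: 0,0

Derivation:
After 1 ($): row=0 col=7 char='f'
After 2 (k): row=0 col=7 char='f'
After 3 (l): row=0 col=7 char='f'
After 4 (l): row=0 col=7 char='f'
After 5 (k): row=0 col=7 char='f'
After 6 (w): row=1 col=0 char='s'
After 7 (b): row=0 col=4 char='l'
After 8 (l): row=0 col=5 char='e'
After 9 (gg): row=0 col=0 char='o'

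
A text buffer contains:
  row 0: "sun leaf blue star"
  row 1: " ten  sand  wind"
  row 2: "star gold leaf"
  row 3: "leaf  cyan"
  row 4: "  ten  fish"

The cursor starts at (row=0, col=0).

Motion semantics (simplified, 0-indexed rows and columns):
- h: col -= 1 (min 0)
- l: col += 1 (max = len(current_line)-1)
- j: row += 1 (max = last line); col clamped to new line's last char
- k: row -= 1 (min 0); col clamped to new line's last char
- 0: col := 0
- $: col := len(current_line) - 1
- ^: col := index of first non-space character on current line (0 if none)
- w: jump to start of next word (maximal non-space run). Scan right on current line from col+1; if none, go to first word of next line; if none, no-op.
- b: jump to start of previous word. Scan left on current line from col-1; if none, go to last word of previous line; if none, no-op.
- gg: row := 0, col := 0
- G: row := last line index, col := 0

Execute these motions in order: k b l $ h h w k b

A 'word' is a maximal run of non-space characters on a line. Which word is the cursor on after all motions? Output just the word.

After 1 (k): row=0 col=0 char='s'
After 2 (b): row=0 col=0 char='s'
After 3 (l): row=0 col=1 char='u'
After 4 ($): row=0 col=17 char='r'
After 5 (h): row=0 col=16 char='a'
After 6 (h): row=0 col=15 char='t'
After 7 (w): row=1 col=1 char='t'
After 8 (k): row=0 col=1 char='u'
After 9 (b): row=0 col=0 char='s'

Answer: sun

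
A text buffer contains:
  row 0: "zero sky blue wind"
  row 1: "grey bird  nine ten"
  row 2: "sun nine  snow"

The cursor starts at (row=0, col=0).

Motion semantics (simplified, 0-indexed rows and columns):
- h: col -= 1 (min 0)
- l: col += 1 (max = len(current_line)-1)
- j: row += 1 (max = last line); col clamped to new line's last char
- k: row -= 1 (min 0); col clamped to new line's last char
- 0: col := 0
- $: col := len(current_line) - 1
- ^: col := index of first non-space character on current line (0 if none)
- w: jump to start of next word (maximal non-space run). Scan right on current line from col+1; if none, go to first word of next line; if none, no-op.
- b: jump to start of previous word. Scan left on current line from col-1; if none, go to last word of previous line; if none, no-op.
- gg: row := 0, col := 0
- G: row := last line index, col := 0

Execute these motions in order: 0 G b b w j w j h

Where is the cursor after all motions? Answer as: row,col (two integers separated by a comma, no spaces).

After 1 (0): row=0 col=0 char='z'
After 2 (G): row=2 col=0 char='s'
After 3 (b): row=1 col=16 char='t'
After 4 (b): row=1 col=11 char='n'
After 5 (w): row=1 col=16 char='t'
After 6 (j): row=2 col=13 char='w'
After 7 (w): row=2 col=13 char='w'
After 8 (j): row=2 col=13 char='w'
After 9 (h): row=2 col=12 char='o'

Answer: 2,12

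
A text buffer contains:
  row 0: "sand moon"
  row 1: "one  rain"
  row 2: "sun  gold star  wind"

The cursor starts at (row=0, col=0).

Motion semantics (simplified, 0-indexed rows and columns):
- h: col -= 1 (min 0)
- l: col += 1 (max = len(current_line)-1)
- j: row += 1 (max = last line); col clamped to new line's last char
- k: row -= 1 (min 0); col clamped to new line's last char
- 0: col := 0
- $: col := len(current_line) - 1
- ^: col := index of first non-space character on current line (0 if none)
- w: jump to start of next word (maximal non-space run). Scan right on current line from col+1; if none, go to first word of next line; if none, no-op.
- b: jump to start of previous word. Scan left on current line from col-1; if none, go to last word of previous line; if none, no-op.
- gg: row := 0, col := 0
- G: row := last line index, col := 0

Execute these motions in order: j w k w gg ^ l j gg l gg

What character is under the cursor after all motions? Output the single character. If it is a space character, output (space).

After 1 (j): row=1 col=0 char='o'
After 2 (w): row=1 col=5 char='r'
After 3 (k): row=0 col=5 char='m'
After 4 (w): row=1 col=0 char='o'
After 5 (gg): row=0 col=0 char='s'
After 6 (^): row=0 col=0 char='s'
After 7 (l): row=0 col=1 char='a'
After 8 (j): row=1 col=1 char='n'
After 9 (gg): row=0 col=0 char='s'
After 10 (l): row=0 col=1 char='a'
After 11 (gg): row=0 col=0 char='s'

Answer: s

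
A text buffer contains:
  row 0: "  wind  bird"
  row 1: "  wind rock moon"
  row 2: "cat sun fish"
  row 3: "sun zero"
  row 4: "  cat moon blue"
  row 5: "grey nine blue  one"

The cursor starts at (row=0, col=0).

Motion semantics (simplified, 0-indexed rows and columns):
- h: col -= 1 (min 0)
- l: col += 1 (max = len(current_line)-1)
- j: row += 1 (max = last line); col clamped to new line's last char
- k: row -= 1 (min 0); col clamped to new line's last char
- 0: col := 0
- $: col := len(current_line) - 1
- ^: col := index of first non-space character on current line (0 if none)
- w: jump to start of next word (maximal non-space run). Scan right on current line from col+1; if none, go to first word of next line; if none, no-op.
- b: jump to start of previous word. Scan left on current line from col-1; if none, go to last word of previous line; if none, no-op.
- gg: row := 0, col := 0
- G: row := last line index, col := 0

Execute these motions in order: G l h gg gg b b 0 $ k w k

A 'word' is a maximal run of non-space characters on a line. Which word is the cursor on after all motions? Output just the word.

Answer: wind

Derivation:
After 1 (G): row=5 col=0 char='g'
After 2 (l): row=5 col=1 char='r'
After 3 (h): row=5 col=0 char='g'
After 4 (gg): row=0 col=0 char='_'
After 5 (gg): row=0 col=0 char='_'
After 6 (b): row=0 col=0 char='_'
After 7 (b): row=0 col=0 char='_'
After 8 (0): row=0 col=0 char='_'
After 9 ($): row=0 col=11 char='d'
After 10 (k): row=0 col=11 char='d'
After 11 (w): row=1 col=2 char='w'
After 12 (k): row=0 col=2 char='w'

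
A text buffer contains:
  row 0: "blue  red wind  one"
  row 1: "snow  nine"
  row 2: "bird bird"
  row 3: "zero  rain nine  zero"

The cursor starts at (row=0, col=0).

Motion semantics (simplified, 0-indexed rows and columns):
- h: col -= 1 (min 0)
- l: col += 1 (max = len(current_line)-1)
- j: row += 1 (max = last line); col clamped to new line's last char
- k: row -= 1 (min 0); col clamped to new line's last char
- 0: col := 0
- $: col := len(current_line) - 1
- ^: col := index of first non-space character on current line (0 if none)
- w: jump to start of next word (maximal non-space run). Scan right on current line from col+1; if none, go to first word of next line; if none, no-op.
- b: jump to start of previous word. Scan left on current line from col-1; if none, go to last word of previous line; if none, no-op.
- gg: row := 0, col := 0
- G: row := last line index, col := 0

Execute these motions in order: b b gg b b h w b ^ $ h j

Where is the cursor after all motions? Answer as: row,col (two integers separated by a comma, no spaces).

Answer: 1,9

Derivation:
After 1 (b): row=0 col=0 char='b'
After 2 (b): row=0 col=0 char='b'
After 3 (gg): row=0 col=0 char='b'
After 4 (b): row=0 col=0 char='b'
After 5 (b): row=0 col=0 char='b'
After 6 (h): row=0 col=0 char='b'
After 7 (w): row=0 col=6 char='r'
After 8 (b): row=0 col=0 char='b'
After 9 (^): row=0 col=0 char='b'
After 10 ($): row=0 col=18 char='e'
After 11 (h): row=0 col=17 char='n'
After 12 (j): row=1 col=9 char='e'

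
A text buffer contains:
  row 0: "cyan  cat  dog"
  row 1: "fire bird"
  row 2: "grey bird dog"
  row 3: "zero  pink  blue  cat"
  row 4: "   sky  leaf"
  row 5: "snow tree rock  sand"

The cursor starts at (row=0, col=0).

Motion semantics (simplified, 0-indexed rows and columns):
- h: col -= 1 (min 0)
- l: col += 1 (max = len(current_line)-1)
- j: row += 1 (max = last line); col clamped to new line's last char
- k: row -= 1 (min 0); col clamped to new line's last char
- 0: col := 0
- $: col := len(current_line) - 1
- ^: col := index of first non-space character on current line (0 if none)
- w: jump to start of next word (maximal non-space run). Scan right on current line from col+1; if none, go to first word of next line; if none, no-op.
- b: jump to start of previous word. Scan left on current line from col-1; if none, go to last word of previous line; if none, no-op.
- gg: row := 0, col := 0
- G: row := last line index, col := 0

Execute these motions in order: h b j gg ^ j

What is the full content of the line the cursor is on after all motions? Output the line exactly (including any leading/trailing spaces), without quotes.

After 1 (h): row=0 col=0 char='c'
After 2 (b): row=0 col=0 char='c'
After 3 (j): row=1 col=0 char='f'
After 4 (gg): row=0 col=0 char='c'
After 5 (^): row=0 col=0 char='c'
After 6 (j): row=1 col=0 char='f'

Answer: fire bird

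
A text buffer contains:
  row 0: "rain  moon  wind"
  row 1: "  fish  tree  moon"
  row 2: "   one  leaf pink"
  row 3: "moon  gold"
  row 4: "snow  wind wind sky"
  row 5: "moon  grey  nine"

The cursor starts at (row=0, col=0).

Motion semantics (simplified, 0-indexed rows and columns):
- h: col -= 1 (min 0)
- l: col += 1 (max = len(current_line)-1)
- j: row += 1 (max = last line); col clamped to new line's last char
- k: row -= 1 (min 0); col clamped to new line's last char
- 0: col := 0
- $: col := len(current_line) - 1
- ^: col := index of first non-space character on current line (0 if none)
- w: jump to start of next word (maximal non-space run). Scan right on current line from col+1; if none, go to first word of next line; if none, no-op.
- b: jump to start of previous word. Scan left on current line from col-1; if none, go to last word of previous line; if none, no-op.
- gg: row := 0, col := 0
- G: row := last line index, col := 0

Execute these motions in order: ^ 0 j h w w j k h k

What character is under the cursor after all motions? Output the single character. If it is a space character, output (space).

Answer: o

Derivation:
After 1 (^): row=0 col=0 char='r'
After 2 (0): row=0 col=0 char='r'
After 3 (j): row=1 col=0 char='_'
After 4 (h): row=1 col=0 char='_'
After 5 (w): row=1 col=2 char='f'
After 6 (w): row=1 col=8 char='t'
After 7 (j): row=2 col=8 char='l'
After 8 (k): row=1 col=8 char='t'
After 9 (h): row=1 col=7 char='_'
After 10 (k): row=0 col=7 char='o'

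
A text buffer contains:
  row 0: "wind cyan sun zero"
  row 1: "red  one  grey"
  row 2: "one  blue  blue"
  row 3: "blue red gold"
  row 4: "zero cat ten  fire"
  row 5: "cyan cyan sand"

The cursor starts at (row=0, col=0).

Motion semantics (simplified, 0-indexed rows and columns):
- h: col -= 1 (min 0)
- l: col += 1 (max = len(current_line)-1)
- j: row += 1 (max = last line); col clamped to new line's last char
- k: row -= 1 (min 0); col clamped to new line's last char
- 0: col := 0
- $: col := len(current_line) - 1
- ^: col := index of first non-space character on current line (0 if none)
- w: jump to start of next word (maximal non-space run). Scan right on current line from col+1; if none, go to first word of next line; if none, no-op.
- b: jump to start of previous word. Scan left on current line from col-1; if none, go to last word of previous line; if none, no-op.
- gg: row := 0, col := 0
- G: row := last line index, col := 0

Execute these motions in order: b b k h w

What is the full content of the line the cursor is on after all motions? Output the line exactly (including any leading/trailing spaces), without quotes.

Answer: wind cyan sun zero

Derivation:
After 1 (b): row=0 col=0 char='w'
After 2 (b): row=0 col=0 char='w'
After 3 (k): row=0 col=0 char='w'
After 4 (h): row=0 col=0 char='w'
After 5 (w): row=0 col=5 char='c'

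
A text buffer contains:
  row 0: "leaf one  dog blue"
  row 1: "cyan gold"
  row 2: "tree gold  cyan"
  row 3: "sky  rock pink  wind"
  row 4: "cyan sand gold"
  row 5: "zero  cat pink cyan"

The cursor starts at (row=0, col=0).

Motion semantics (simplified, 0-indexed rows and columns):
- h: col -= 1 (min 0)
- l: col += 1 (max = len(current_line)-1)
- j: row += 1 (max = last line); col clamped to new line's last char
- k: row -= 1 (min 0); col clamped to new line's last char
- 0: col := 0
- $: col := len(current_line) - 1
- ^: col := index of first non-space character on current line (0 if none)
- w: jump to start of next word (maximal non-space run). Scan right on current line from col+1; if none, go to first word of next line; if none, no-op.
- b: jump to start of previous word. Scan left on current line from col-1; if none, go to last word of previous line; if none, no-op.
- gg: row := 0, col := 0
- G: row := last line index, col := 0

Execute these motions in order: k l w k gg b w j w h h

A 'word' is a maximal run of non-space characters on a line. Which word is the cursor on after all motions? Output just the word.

Answer: tree

Derivation:
After 1 (k): row=0 col=0 char='l'
After 2 (l): row=0 col=1 char='e'
After 3 (w): row=0 col=5 char='o'
After 4 (k): row=0 col=5 char='o'
After 5 (gg): row=0 col=0 char='l'
After 6 (b): row=0 col=0 char='l'
After 7 (w): row=0 col=5 char='o'
After 8 (j): row=1 col=5 char='g'
After 9 (w): row=2 col=0 char='t'
After 10 (h): row=2 col=0 char='t'
After 11 (h): row=2 col=0 char='t'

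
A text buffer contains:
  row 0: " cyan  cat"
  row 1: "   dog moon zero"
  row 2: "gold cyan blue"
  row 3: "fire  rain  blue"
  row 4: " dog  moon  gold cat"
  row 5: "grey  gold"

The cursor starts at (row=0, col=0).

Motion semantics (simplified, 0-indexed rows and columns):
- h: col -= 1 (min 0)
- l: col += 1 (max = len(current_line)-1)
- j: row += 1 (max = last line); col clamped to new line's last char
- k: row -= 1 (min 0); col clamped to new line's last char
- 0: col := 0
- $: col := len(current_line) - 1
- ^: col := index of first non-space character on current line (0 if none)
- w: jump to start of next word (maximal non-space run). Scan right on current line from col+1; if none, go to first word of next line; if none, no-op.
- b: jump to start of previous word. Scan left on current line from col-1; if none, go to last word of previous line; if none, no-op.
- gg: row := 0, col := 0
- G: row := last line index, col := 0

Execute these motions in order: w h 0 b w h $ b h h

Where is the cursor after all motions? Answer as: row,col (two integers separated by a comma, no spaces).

Answer: 0,5

Derivation:
After 1 (w): row=0 col=1 char='c'
After 2 (h): row=0 col=0 char='_'
After 3 (0): row=0 col=0 char='_'
After 4 (b): row=0 col=0 char='_'
After 5 (w): row=0 col=1 char='c'
After 6 (h): row=0 col=0 char='_'
After 7 ($): row=0 col=9 char='t'
After 8 (b): row=0 col=7 char='c'
After 9 (h): row=0 col=6 char='_'
After 10 (h): row=0 col=5 char='_'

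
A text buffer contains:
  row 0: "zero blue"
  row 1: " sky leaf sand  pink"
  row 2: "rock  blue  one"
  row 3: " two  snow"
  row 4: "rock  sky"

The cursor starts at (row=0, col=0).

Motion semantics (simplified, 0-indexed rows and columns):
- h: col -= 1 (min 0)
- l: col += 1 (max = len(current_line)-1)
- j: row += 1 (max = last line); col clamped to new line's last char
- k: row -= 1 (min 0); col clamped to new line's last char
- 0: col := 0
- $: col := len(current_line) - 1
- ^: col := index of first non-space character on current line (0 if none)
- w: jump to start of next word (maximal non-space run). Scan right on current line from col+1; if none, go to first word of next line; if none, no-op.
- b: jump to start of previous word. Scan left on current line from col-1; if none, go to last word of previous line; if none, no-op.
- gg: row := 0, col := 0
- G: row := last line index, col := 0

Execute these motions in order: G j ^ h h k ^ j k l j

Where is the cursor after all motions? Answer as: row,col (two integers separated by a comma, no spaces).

After 1 (G): row=4 col=0 char='r'
After 2 (j): row=4 col=0 char='r'
After 3 (^): row=4 col=0 char='r'
After 4 (h): row=4 col=0 char='r'
After 5 (h): row=4 col=0 char='r'
After 6 (k): row=3 col=0 char='_'
After 7 (^): row=3 col=1 char='t'
After 8 (j): row=4 col=1 char='o'
After 9 (k): row=3 col=1 char='t'
After 10 (l): row=3 col=2 char='w'
After 11 (j): row=4 col=2 char='c'

Answer: 4,2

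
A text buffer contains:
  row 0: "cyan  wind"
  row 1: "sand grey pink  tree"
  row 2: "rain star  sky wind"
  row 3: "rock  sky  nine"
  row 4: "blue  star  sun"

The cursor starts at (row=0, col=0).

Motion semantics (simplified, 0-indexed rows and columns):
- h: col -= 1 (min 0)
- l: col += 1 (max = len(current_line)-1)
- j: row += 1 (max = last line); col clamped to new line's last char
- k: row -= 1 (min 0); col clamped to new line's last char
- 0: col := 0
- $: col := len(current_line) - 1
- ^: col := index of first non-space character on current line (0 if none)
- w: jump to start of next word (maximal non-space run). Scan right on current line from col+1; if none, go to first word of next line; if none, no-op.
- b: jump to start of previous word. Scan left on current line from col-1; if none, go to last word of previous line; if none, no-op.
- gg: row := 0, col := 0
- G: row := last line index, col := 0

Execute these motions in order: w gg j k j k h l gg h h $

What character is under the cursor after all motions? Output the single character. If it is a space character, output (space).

Answer: d

Derivation:
After 1 (w): row=0 col=6 char='w'
After 2 (gg): row=0 col=0 char='c'
After 3 (j): row=1 col=0 char='s'
After 4 (k): row=0 col=0 char='c'
After 5 (j): row=1 col=0 char='s'
After 6 (k): row=0 col=0 char='c'
After 7 (h): row=0 col=0 char='c'
After 8 (l): row=0 col=1 char='y'
After 9 (gg): row=0 col=0 char='c'
After 10 (h): row=0 col=0 char='c'
After 11 (h): row=0 col=0 char='c'
After 12 ($): row=0 col=9 char='d'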